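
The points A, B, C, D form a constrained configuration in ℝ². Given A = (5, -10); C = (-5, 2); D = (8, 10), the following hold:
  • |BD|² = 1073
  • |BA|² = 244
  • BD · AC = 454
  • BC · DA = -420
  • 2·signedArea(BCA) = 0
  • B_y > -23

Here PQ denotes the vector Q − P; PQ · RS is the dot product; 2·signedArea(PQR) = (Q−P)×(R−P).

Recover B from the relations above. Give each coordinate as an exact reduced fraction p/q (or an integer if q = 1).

B = (15, -22)

1. B_x = 15  [2·signedArea(BCA) = 0 ∩ BC · DA = -420]
2. B_y = -22  [2·signedArea(BCA) = 0 ∩ BC · DA = -420]
   → B = (15, -22)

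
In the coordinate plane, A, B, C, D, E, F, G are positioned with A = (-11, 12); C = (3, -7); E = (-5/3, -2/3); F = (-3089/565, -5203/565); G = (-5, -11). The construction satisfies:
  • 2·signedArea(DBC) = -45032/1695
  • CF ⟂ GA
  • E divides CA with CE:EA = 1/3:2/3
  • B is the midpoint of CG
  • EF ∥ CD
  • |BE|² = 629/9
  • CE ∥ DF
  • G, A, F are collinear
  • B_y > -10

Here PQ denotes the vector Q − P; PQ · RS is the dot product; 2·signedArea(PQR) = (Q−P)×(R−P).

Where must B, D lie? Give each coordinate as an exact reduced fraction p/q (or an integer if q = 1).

1. B_x = -1  [B is the midpoint of CG]
2. B_y = -9  [B is the midpoint of CG]
   → B = (-1, -9)
3. D_x = -1357/1695  [CE ∥ DF ∩ EF ∥ CD]
4. D_y = -26344/1695  [CE ∥ DF ∩ EF ∥ CD]
   → D = (-1357/1695, -26344/1695)

B = (-1, -9)
D = (-1357/1695, -26344/1695)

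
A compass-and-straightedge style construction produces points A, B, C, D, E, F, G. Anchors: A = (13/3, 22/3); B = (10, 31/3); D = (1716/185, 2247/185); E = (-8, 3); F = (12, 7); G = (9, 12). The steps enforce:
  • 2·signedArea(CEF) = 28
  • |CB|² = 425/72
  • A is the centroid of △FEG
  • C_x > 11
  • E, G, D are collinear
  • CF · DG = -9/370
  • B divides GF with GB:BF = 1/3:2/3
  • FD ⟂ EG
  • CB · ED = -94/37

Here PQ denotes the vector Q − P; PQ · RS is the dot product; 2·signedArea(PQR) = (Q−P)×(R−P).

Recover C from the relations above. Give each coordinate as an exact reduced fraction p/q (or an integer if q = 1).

C = (45/4, 33/4)

1. C_x = 45/4  [CB · ED = -94/37 ∩ 2·signedArea(CEF) = 28]
2. C_y = 33/4  [CB · ED = -94/37 ∩ 2·signedArea(CEF) = 28]
   → C = (45/4, 33/4)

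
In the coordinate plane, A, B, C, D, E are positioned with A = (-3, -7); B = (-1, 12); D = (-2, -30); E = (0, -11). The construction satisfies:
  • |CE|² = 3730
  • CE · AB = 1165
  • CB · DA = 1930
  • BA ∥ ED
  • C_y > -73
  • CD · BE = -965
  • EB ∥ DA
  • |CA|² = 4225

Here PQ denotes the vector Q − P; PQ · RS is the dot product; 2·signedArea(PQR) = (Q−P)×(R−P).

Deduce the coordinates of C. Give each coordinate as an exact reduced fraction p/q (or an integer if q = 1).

1. C_x = -3  [CB · DA = 1930 ∩ CE · AB = 1165]
2. C_y = -72  [CB · DA = 1930 ∩ CE · AB = 1165]
   → C = (-3, -72)

C = (-3, -72)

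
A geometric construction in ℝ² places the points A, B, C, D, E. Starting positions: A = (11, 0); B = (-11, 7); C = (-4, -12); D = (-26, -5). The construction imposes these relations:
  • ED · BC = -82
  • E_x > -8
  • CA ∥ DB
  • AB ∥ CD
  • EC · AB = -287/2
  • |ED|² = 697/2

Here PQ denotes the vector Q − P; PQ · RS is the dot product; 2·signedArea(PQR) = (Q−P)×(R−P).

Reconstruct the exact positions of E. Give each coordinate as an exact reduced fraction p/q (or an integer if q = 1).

1. E_x = -15/2  [ED · BC = -82 ∩ EC · AB = -287/2]
2. E_y = -5/2  [ED · BC = -82 ∩ EC · AB = -287/2]
   → E = (-15/2, -5/2)

E = (-15/2, -5/2)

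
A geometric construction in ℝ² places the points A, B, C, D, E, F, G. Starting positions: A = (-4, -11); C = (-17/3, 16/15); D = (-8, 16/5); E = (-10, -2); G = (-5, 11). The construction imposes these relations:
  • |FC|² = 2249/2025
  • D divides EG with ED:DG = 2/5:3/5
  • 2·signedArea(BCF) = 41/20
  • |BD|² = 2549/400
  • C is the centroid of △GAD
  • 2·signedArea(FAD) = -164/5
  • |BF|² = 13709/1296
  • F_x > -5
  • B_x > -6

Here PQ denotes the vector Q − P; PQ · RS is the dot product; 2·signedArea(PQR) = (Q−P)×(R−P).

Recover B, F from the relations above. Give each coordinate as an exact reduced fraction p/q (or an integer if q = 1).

1. F_x = -44/9  [line -71/5·x + -4·y + -68 = 0 ∩ |FC|² = 2249/2025]
2. F_y = 16/45  [line -71/5·x + -4·y + -68 = 0 ∩ |FC|² = 2249/2025]
   → F = (-44/9, 16/45)
3. B_x = -11/2  [line 32/45·x + 7/9·y + 23/20 = 0 ∩ |BD|² = 2549/400]
4. B_y = 71/20  [line 32/45·x + 7/9·y + 23/20 = 0 ∩ |BD|² = 2549/400]
   → B = (-11/2, 71/20)

B = (-11/2, 71/20)
F = (-44/9, 16/45)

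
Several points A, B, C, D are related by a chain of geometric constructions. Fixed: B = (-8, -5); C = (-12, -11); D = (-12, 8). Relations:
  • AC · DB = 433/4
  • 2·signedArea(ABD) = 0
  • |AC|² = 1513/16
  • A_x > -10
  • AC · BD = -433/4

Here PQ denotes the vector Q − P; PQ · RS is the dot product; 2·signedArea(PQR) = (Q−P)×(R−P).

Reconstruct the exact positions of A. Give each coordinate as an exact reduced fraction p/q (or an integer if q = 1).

1. A_x = -9  [2·signedArea(ABD) = 0 ∩ AC · DB = 433/4]
2. A_y = -7/4  [2·signedArea(ABD) = 0 ∩ AC · DB = 433/4]
   → A = (-9, -7/4)

A = (-9, -7/4)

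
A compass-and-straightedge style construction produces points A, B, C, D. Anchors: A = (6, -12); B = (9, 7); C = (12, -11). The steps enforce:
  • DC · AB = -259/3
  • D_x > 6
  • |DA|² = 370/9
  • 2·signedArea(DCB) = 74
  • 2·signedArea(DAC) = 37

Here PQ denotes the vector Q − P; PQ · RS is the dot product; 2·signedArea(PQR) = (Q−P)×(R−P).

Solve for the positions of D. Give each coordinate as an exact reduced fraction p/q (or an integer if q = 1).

D = (7, -17/3)

1. D_x = 7  [2·signedArea(DCB) = 74 ∩ 2·signedArea(DAC) = 37]
2. D_y = -17/3  [2·signedArea(DCB) = 74 ∩ 2·signedArea(DAC) = 37]
   → D = (7, -17/3)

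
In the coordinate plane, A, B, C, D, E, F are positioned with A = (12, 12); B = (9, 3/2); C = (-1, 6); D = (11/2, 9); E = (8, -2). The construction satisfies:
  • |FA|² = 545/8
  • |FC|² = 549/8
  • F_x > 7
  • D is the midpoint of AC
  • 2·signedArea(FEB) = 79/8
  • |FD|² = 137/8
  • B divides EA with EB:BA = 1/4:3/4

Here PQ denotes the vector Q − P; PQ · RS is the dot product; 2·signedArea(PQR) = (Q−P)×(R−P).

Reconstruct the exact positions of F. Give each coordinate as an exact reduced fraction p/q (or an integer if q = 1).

1. F_x = 29/4  [line -7/2·x + 1·y + 161/8 = 0 ∩ |FC|² = 549/8]
2. F_y = 21/4  [line -7/2·x + 1·y + 161/8 = 0 ∩ |FC|² = 549/8]
   → F = (29/4, 21/4)

F = (29/4, 21/4)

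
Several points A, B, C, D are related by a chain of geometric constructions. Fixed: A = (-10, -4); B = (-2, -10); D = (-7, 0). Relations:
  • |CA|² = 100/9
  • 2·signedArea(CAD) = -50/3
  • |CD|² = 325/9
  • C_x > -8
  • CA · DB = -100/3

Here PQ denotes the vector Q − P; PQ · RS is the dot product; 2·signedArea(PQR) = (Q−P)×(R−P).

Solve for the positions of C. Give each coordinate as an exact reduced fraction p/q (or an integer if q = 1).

C = (-22/3, -6)

1. C_x = -22/3  [2·signedArea(CAD) = -50/3 ∩ CA · DB = -100/3]
2. C_y = -6  [2·signedArea(CAD) = -50/3 ∩ CA · DB = -100/3]
   → C = (-22/3, -6)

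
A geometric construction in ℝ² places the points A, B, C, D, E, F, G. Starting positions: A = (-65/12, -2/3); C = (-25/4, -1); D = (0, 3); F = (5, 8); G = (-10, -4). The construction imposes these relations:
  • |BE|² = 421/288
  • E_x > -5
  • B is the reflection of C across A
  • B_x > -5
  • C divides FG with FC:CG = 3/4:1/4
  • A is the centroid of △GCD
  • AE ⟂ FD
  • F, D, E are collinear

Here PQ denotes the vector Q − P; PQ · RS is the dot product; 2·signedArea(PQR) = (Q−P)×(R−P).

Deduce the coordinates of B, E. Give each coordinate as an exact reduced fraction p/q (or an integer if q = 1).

1. B_x = -55/12  [B is the reflection of C across A]
2. B_y = -1/3  [B is the reflection of C across A]
   → B = (-55/12, -1/3)
3. E_x = -109/24  [F, D, E are collinear ∩ AE ⟂ FD]
4. E_y = -37/24  [F, D, E are collinear ∩ AE ⟂ FD]
   → E = (-109/24, -37/24)

B = (-55/12, -1/3)
E = (-109/24, -37/24)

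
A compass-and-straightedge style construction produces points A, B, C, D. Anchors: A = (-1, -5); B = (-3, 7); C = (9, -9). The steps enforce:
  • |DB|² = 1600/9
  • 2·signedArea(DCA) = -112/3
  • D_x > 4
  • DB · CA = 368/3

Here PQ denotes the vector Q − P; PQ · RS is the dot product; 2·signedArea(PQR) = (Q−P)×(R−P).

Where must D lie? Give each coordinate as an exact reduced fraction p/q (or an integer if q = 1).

1. D_x = 5  [2·signedArea(DCA) = -112/3 ∩ DB · CA = 368/3]
2. D_y = -11/3  [2·signedArea(DCA) = -112/3 ∩ DB · CA = 368/3]
   → D = (5, -11/3)

D = (5, -11/3)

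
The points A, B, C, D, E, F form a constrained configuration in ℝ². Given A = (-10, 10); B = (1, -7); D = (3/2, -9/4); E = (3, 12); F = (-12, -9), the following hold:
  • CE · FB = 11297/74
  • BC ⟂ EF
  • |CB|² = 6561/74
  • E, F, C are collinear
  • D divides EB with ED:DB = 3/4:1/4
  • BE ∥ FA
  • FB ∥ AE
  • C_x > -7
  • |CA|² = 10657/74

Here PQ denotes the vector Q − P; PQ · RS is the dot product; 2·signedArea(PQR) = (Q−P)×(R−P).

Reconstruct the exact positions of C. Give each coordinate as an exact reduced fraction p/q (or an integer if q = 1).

1. C_x = -493/74  [E, F, C are collinear ∩ BC ⟂ EF]
2. C_y = -113/74  [E, F, C are collinear ∩ BC ⟂ EF]
   → C = (-493/74, -113/74)

C = (-493/74, -113/74)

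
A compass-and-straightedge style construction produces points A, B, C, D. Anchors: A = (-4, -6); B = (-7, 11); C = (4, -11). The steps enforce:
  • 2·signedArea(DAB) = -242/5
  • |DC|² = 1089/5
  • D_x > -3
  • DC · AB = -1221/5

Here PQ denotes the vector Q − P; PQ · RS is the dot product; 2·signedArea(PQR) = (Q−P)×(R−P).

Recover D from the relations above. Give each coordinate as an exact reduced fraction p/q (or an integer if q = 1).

1. D_x = -13/5  [DC · AB = -1221/5 ∩ 2·signedArea(DAB) = -242/5]
2. D_y = 11/5  [DC · AB = -1221/5 ∩ 2·signedArea(DAB) = -242/5]
   → D = (-13/5, 11/5)

D = (-13/5, 11/5)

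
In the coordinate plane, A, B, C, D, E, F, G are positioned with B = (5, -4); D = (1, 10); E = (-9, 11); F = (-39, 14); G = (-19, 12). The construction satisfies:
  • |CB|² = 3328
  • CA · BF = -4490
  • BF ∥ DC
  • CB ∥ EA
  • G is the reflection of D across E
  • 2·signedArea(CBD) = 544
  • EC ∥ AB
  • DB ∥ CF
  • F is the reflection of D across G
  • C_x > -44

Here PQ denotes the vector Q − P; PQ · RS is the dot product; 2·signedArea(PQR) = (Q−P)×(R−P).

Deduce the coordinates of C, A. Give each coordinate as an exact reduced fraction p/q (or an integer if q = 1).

1. C_x = -43  [DB ∥ CF ∩ BF ∥ DC]
2. C_y = 28  [DB ∥ CF ∩ BF ∥ DC]
   → C = (-43, 28)
3. A_x = 39  [EC ∥ AB ∩ CB ∥ EA]
4. A_y = -21  [EC ∥ AB ∩ CB ∥ EA]
   → A = (39, -21)

A = (39, -21)
C = (-43, 28)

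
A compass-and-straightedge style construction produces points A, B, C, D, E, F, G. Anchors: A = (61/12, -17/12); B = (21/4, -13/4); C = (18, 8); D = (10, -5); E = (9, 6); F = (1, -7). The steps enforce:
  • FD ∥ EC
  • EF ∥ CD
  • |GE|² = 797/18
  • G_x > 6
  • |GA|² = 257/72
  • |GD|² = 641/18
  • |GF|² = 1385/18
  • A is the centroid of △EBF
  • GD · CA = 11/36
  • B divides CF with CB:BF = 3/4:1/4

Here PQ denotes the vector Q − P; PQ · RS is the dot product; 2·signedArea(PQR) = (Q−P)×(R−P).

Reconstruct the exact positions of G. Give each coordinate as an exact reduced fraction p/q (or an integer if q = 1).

1. G_x = 13/2  [line 155/12·x + 113/12·y + -1483/18 = 0 ∩ |GE|² = 797/18]
2. G_y = -1/6  [line 155/12·x + 113/12·y + -1483/18 = 0 ∩ |GE|² = 797/18]
   → G = (13/2, -1/6)

G = (13/2, -1/6)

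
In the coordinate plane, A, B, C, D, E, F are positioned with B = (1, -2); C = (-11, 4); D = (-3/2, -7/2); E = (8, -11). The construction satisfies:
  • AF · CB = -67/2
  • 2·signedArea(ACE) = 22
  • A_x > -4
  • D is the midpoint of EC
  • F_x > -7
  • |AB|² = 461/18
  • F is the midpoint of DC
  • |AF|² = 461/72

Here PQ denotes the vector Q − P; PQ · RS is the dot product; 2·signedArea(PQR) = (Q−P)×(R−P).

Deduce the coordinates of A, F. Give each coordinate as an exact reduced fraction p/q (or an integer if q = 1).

1. F_x = -25/4  [F is the midpoint of DC]
2. F_y = 1/4  [F is the midpoint of DC]
   → F = (-25/4, 1/4)
3. A_x = -23/6  [AF · CB = -67/2 ∩ 2·signedArea(ACE) = 22]
4. A_y = -1/2  [AF · CB = -67/2 ∩ 2·signedArea(ACE) = 22]
   → A = (-23/6, -1/2)

A = (-23/6, -1/2)
F = (-25/4, 1/4)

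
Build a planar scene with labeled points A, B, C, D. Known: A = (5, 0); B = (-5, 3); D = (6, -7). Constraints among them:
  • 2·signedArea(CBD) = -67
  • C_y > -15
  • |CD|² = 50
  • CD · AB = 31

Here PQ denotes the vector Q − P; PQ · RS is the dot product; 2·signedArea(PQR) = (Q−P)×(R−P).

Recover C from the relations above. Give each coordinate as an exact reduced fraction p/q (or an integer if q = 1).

C = (7, -14)

1. C_x = 7  [CD · AB = 31 ∩ 2·signedArea(CBD) = -67]
2. C_y = -14  [CD · AB = 31 ∩ 2·signedArea(CBD) = -67]
   → C = (7, -14)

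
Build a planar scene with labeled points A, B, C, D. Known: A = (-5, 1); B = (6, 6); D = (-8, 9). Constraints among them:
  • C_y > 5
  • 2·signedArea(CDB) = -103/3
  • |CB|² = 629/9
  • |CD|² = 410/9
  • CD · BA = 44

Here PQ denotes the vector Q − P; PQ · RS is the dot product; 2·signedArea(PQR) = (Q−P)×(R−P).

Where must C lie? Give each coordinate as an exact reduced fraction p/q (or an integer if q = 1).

C = (-7/3, 16/3)

1. C_x = -7/3  [2·signedArea(CDB) = -103/3 ∩ CD · BA = 44]
2. C_y = 16/3  [2·signedArea(CDB) = -103/3 ∩ CD · BA = 44]
   → C = (-7/3, 16/3)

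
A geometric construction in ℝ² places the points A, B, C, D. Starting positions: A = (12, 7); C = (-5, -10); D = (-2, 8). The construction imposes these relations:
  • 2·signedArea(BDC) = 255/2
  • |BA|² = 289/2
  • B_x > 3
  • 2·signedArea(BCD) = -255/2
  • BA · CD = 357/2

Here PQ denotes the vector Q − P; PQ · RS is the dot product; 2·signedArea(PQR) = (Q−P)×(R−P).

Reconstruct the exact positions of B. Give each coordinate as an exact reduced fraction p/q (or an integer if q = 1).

B = (7/2, -3/2)

1. B_x = 7/2  [2·signedArea(BDC) = 255/2 ∩ BA · CD = 357/2]
2. B_y = -3/2  [2·signedArea(BDC) = 255/2 ∩ BA · CD = 357/2]
   → B = (7/2, -3/2)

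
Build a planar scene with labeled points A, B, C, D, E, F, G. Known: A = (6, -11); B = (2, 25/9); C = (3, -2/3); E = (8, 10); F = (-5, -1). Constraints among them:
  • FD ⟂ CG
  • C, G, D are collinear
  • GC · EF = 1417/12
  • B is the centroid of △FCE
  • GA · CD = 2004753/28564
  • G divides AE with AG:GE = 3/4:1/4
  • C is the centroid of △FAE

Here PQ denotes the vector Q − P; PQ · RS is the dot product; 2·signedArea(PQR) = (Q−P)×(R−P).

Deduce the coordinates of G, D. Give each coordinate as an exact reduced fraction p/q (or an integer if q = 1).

D = (-3075/7141, -34249/7141)
G = (15/2, 19/4)

1. G_x = 15/2  [G divides AE with AG:GE = 3/4:1/4]
2. G_y = 19/4  [G divides AE with AG:GE = 3/4:1/4]
   → G = (15/2, 19/4)
3. D_x = -3075/7141  [C, G, D are collinear ∩ FD ⟂ CG]
4. D_y = -34249/7141  [C, G, D are collinear ∩ FD ⟂ CG]
   → D = (-3075/7141, -34249/7141)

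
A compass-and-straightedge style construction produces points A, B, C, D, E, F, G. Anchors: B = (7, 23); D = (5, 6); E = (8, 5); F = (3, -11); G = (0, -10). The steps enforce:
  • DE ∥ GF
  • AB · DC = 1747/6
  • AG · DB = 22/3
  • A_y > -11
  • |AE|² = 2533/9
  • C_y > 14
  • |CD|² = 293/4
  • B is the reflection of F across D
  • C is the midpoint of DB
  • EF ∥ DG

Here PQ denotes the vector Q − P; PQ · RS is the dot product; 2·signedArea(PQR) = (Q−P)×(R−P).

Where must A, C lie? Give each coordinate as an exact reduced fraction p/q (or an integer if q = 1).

1. A_x = 2  [line -2·x + -17·y + -532/3 = 0 ∩ |AE|² = 2533/9]
2. A_y = -32/3  [line -2·x + -17·y + -532/3 = 0 ∩ |AE|² = 2533/9]
   → A = (2, -32/3)
3. C_x = 6  [C is the midpoint of DB]
4. C_y = 29/2  [C is the midpoint of DB]
   → C = (6, 29/2)

A = (2, -32/3)
C = (6, 29/2)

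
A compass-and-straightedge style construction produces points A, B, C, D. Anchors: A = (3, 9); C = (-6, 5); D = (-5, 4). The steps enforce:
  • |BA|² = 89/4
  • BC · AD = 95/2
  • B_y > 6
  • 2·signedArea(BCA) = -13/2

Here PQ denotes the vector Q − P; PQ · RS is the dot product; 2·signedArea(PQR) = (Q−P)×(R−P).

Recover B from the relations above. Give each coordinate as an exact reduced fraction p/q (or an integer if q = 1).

1. B_x = -1  [2·signedArea(BCA) = -13/2 ∩ BC · AD = 95/2]
2. B_y = 13/2  [2·signedArea(BCA) = -13/2 ∩ BC · AD = 95/2]
   → B = (-1, 13/2)

B = (-1, 13/2)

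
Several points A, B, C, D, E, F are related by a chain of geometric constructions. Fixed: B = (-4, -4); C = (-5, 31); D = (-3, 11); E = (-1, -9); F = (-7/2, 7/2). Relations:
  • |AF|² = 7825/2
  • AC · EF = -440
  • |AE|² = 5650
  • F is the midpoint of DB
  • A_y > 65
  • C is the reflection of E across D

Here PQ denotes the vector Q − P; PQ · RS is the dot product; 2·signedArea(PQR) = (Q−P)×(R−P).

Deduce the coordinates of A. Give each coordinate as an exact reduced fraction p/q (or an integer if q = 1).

A = (-6, 66)

1. A_x = -6  [line 5/2·x + -25/2·y + 840 = 0 ∩ |AF|² = 7825/2]
2. A_y = 66  [line 5/2·x + -25/2·y + 840 = 0 ∩ |AF|² = 7825/2]
   → A = (-6, 66)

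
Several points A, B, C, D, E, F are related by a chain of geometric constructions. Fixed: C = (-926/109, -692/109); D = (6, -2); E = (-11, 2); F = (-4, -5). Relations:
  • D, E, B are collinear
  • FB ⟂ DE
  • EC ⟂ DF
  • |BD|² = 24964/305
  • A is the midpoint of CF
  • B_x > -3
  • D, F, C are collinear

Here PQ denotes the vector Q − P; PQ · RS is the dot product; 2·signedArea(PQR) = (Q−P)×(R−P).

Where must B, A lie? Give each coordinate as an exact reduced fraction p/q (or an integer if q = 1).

A = (-681/109, -1237/218)
B = (-856/305, 22/305)

1. B_x = -856/305  [D, E, B are collinear ∩ FB ⟂ DE]
2. B_y = 22/305  [D, E, B are collinear ∩ FB ⟂ DE]
   → B = (-856/305, 22/305)
3. A_x = -681/109  [A is the midpoint of CF]
4. A_y = -1237/218  [A is the midpoint of CF]
   → A = (-681/109, -1237/218)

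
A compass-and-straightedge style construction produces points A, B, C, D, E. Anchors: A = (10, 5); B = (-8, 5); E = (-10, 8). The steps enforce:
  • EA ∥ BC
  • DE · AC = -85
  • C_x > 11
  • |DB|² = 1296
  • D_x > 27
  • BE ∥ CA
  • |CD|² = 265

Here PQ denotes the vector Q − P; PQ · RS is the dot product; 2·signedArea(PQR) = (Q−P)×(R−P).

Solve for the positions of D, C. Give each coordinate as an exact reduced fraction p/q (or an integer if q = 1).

1. C_x = 12  [BE ∥ CA ∩ EA ∥ BC]
2. C_y = 2  [BE ∥ CA ∩ EA ∥ BC]
   → C = (12, 2)
3. D_x = 28  [line -2·x + 3·y + 41 = 0 ∩ |DB|² = 1296]
4. D_y = 5  [line -2·x + 3·y + 41 = 0 ∩ |DB|² = 1296]
   → D = (28, 5)

C = (12, 2)
D = (28, 5)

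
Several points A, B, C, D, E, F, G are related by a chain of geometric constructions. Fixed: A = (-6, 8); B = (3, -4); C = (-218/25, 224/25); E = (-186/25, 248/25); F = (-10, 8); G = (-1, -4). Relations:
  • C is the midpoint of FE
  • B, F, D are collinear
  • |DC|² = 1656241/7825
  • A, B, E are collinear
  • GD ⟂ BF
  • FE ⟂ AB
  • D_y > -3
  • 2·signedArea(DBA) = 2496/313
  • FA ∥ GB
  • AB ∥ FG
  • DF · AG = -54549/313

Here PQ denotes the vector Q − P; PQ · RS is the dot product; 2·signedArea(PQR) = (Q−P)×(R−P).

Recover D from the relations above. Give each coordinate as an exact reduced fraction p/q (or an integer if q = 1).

D = (263/313, -628/313)

1. D_x = 263/313  [B, F, D are collinear ∩ GD ⟂ BF]
2. D_y = -628/313  [B, F, D are collinear ∩ GD ⟂ BF]
   → D = (263/313, -628/313)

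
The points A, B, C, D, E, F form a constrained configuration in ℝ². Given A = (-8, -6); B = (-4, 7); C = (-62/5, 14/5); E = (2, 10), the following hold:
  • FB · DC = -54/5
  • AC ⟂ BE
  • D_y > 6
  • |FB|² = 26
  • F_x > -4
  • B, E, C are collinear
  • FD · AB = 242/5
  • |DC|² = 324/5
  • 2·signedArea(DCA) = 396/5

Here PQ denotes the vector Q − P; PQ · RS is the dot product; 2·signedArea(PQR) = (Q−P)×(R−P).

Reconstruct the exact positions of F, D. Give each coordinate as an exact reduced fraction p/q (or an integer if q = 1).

D = (-26/5, 32/5)
F = (-3, 2)

1. D_x = -26/5  [line 44/5·x + 22/5·y + 88/5 = 0 ∩ |DC|² = 324/5]
2. D_y = 32/5  [line 44/5·x + 22/5·y + 88/5 = 0 ∩ |DC|² = 324/5]
   → D = (-26/5, 32/5)
3. F_x = -3  [FB · DC = -54/5 ∩ FD · AB = 242/5]
4. F_y = 2  [FB · DC = -54/5 ∩ FD · AB = 242/5]
   → F = (-3, 2)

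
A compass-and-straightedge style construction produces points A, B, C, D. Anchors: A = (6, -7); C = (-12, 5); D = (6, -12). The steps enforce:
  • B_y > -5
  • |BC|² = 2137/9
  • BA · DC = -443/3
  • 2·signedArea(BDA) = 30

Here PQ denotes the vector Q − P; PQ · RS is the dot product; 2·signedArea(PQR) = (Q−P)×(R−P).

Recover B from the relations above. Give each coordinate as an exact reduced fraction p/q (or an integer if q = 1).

1. B_x = 0  [2·signedArea(BDA) = 30 ∩ BA · DC = -443/3]
2. B_y = -14/3  [2·signedArea(BDA) = 30 ∩ BA · DC = -443/3]
   → B = (0, -14/3)

B = (0, -14/3)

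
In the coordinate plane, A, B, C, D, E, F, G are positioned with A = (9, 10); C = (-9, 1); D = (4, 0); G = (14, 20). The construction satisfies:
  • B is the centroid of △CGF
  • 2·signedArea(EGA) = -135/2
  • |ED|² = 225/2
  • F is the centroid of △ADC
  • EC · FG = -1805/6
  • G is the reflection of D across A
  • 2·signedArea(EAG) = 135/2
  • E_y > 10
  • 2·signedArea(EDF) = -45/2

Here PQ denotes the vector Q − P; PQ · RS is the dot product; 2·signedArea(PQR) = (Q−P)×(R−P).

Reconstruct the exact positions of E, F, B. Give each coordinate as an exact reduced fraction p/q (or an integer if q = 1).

B = (19/9, 74/9)
E = (5/2, 21/2)
F = (4/3, 11/3)

1. E_x = 5/2  [line -10·x + 5·y + -55/2 = 0 ∩ |ED|² = 225/2]
2. E_y = 21/2  [line -10·x + 5·y + -55/2 = 0 ∩ |ED|² = 225/2]
   → E = (5/2, 21/2)
3. F_x = 4/3  [F is the centroid of △ADC]
4. F_y = 11/3  [F is the centroid of △ADC]
   → F = (4/3, 11/3)
5. B_x = 19/9  [B is the centroid of △CGF]
6. B_y = 74/9  [B is the centroid of △CGF]
   → B = (19/9, 74/9)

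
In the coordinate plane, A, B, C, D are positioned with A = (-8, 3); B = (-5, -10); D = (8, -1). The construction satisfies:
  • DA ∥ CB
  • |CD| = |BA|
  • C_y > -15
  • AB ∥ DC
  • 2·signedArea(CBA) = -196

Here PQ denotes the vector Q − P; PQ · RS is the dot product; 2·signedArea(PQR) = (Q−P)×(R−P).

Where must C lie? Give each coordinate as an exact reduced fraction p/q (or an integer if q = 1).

1. C_x = 11  [DA ∥ CB ∩ AB ∥ DC]
2. C_y = -14  [DA ∥ CB ∩ AB ∥ DC]
   → C = (11, -14)

C = (11, -14)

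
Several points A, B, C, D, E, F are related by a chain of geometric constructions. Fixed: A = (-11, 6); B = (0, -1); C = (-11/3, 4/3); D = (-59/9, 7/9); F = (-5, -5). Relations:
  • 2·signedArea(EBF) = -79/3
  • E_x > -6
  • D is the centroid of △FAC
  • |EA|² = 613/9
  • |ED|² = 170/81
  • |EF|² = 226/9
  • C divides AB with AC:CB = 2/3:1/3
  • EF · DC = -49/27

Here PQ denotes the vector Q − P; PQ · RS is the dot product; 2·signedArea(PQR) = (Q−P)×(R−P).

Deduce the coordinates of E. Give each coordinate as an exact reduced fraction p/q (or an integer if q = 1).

1. E_x = -16/3  [2·signedArea(EBF) = -79/3 ∩ EF · DC = -49/27]
2. E_y = 0  [2·signedArea(EBF) = -79/3 ∩ EF · DC = -49/27]
   → E = (-16/3, 0)

E = (-16/3, 0)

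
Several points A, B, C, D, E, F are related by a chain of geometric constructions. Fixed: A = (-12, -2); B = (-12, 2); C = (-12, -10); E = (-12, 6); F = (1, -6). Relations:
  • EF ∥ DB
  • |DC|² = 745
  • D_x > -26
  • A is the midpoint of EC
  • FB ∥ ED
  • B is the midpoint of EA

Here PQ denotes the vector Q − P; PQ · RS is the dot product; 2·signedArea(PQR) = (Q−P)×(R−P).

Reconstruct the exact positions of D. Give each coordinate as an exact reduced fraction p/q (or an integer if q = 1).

D = (-25, 14)

1. D_x = -25  [EF ∥ DB ∩ FB ∥ ED]
2. D_y = 14  [EF ∥ DB ∩ FB ∥ ED]
   → D = (-25, 14)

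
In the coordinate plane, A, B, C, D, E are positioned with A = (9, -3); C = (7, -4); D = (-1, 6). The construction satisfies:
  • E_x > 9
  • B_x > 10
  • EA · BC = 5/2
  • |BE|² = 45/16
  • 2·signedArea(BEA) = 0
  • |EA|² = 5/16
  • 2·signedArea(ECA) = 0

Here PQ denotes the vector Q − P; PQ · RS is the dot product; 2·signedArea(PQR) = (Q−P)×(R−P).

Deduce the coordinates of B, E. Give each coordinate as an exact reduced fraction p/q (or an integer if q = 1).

B = (11, -2)
E = (19/2, -11/4)

1. E_x = 19/2  [line -1·x + 2·y + 15 = 0 ∩ |EA|² = 5/16]
2. E_y = -11/4  [line -1·x + 2·y + 15 = 0 ∩ |EA|² = 5/16]
   → E = (19/2, -11/4)
3. B_x = 11  [2·signedArea(BEA) = 0 ∩ EA · BC = 5/2]
4. B_y = -2  [2·signedArea(BEA) = 0 ∩ EA · BC = 5/2]
   → B = (11, -2)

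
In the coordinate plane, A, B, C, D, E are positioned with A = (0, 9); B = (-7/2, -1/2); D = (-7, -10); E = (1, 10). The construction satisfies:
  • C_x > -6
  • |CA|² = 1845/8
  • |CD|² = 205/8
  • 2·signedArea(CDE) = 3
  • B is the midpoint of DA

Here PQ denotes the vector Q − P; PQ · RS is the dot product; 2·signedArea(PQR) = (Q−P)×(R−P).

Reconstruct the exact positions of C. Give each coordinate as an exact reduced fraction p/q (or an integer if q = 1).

C = (-21/4, -21/4)

1. C_x = -21/4  [line -20·x + 8·y + -63 = 0 ∩ |CD|² = 205/8]
2. C_y = -21/4  [line -20·x + 8·y + -63 = 0 ∩ |CD|² = 205/8]
   → C = (-21/4, -21/4)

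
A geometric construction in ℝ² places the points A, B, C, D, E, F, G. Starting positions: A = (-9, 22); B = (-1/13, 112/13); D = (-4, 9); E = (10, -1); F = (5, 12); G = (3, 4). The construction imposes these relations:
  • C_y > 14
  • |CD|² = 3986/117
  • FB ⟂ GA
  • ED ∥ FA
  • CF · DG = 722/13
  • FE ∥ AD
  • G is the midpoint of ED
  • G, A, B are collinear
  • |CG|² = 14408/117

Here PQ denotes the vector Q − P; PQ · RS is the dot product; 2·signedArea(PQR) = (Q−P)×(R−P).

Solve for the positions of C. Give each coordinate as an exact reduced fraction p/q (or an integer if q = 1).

1. C_x = -53/39  [line -7·x + 5·y + -1047/13 = 0 ∩ |CG|² = 14408/117]
2. C_y = 554/39  [line -7·x + 5·y + -1047/13 = 0 ∩ |CG|² = 14408/117]
   → C = (-53/39, 554/39)

C = (-53/39, 554/39)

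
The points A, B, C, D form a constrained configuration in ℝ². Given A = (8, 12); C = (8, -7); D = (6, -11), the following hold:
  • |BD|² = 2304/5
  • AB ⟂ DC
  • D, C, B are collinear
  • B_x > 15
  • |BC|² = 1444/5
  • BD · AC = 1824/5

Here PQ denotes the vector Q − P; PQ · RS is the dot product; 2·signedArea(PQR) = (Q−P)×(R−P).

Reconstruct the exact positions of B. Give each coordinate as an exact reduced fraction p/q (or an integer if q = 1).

1. B_x = 78/5  [D, C, B are collinear ∩ AB ⟂ DC]
2. B_y = 41/5  [D, C, B are collinear ∩ AB ⟂ DC]
   → B = (78/5, 41/5)

B = (78/5, 41/5)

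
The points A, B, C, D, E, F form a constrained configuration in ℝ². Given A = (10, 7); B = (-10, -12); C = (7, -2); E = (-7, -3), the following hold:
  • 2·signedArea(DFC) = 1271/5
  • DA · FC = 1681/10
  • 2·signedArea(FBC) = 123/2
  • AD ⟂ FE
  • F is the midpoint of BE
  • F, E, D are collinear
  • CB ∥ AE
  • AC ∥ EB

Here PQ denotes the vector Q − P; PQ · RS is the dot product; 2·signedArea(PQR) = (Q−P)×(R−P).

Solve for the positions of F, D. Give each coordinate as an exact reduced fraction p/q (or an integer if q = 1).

D = (-23/10, 111/10)
F = (-17/2, -15/2)

1. F_x = -17/2  [F is the midpoint of BE]
2. F_y = -15/2  [F is the midpoint of BE]
   → F = (-17/2, -15/2)
3. D_x = -23/10  [F, E, D are collinear ∩ AD ⟂ FE]
4. D_y = 111/10  [F, E, D are collinear ∩ AD ⟂ FE]
   → D = (-23/10, 111/10)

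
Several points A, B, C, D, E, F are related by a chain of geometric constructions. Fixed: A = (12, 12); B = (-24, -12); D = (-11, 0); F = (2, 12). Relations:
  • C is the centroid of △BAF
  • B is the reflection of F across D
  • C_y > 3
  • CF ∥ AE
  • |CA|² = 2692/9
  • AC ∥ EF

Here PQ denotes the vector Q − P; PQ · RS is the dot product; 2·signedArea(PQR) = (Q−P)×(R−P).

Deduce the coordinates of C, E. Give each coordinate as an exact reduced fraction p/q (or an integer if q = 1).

C = (-10/3, 4)
E = (52/3, 20)

1. C_x = -10/3  [C is the centroid of △BAF]
2. C_y = 4  [C is the centroid of △BAF]
   → C = (-10/3, 4)
3. E_x = 52/3  [AC ∥ EF ∩ CF ∥ AE]
4. E_y = 20  [AC ∥ EF ∩ CF ∥ AE]
   → E = (52/3, 20)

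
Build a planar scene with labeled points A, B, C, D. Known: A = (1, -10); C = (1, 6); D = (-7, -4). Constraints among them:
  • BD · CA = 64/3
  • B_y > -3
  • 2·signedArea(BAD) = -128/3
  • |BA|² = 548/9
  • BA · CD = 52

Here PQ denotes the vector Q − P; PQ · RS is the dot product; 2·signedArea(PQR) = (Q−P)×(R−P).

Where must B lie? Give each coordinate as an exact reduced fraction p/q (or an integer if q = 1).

B = (-5/3, -8/3)

1. B_x = -5/3  [BA · CD = 52 ∩ BD · CA = 64/3]
2. B_y = -8/3  [BA · CD = 52 ∩ BD · CA = 64/3]
   → B = (-5/3, -8/3)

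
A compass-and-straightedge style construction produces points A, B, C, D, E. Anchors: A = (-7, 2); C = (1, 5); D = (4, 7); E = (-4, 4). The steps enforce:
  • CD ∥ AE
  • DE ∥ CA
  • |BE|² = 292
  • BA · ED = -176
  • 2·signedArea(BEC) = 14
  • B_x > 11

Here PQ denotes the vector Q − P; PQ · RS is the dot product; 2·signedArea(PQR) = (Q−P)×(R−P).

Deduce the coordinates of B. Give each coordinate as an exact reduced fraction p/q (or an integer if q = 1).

B = (12, 10)

1. B_x = 12  [2·signedArea(BEC) = 14 ∩ BA · ED = -176]
2. B_y = 10  [2·signedArea(BEC) = 14 ∩ BA · ED = -176]
   → B = (12, 10)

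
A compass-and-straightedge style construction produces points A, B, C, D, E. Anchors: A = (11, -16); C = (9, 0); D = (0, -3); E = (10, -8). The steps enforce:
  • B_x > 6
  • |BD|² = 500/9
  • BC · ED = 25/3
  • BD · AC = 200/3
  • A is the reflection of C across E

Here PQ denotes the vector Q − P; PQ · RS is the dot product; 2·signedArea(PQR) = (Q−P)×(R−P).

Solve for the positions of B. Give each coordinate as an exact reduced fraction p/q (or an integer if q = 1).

1. B_x = 20/3  [BC · ED = 25/3 ∩ BD · AC = 200/3]
2. B_y = -19/3  [BC · ED = 25/3 ∩ BD · AC = 200/3]
   → B = (20/3, -19/3)

B = (20/3, -19/3)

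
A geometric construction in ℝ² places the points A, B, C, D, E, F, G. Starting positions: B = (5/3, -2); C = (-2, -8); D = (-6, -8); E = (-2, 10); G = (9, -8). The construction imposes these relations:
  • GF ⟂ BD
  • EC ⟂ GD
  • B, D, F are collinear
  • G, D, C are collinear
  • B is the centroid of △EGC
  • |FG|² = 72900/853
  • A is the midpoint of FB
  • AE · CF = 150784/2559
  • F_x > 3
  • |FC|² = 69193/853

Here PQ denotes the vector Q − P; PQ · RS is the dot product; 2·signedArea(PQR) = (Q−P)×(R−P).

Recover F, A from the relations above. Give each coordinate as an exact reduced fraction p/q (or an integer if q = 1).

1. F_x = 2817/853  [B, D, F are collinear ∩ GF ⟂ BD]
2. F_y = -614/853  [B, D, F are collinear ∩ GF ⟂ BD]
   → F = (2817/853, -614/853)
3. A_x = 6358/2559  [A is the midpoint of FB]
4. A_y = -1160/853  [A is the midpoint of FB]
   → A = (6358/2559, -1160/853)

A = (6358/2559, -1160/853)
F = (2817/853, -614/853)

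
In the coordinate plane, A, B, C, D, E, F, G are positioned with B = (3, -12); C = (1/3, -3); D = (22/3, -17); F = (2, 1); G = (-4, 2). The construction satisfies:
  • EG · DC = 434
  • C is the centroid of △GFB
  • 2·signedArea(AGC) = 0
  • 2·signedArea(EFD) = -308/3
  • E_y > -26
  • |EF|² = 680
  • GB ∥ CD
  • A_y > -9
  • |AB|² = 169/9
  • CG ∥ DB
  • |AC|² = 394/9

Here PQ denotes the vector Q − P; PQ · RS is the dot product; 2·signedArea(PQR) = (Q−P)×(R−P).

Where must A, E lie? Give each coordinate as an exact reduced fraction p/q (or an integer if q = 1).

1. A_x = 14/3  [line 5·x + 13/3·y + 34/3 = 0 ∩ |AB|² = 169/9]
2. A_y = -8  [line 5·x + 13/3·y + 34/3 = 0 ∩ |AB|² = 169/9]
   → A = (14/3, -8)
3. E_x = 4  [2·signedArea(EFD) = -308/3 ∩ EG · DC = 434]
4. E_y = -25  [2·signedArea(EFD) = -308/3 ∩ EG · DC = 434]
   → E = (4, -25)

A = (14/3, -8)
E = (4, -25)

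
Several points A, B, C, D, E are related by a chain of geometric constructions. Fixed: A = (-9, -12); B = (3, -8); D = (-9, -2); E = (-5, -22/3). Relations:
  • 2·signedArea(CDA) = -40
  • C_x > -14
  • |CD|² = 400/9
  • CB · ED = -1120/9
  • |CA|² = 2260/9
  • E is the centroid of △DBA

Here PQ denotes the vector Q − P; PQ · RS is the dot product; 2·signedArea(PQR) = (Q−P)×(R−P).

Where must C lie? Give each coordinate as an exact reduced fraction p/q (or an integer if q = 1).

C = (-13, 10/3)

1. C_x = -13  [2·signedArea(CDA) = -40 ∩ CB · ED = -1120/9]
2. C_y = 10/3  [2·signedArea(CDA) = -40 ∩ CB · ED = -1120/9]
   → C = (-13, 10/3)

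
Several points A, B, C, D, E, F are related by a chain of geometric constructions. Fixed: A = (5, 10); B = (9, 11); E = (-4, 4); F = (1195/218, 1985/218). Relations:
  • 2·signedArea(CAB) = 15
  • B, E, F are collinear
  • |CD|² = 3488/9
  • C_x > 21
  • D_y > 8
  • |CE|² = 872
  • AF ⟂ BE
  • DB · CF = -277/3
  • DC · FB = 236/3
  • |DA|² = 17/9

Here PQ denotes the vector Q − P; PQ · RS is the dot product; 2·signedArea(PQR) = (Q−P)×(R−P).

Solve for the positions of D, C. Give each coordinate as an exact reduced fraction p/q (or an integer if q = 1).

1. C_x = 22  [line -1·x + 4·y + -50 = 0 ∩ |CE|² = 872]
2. C_y = 18  [line -1·x + 4·y + -50 = 0 ∩ |CE|² = 872]
   → C = (22, 18)
3. D_x = 14/3  [line -767/218·x + -413/218·y + 10738/327 = 0 ∩ |CD|² = 3488/9]
4. D_y = 26/3  [line -767/218·x + -413/218·y + 10738/327 = 0 ∩ |CD|² = 3488/9]
   → D = (14/3, 26/3)

C = (22, 18)
D = (14/3, 26/3)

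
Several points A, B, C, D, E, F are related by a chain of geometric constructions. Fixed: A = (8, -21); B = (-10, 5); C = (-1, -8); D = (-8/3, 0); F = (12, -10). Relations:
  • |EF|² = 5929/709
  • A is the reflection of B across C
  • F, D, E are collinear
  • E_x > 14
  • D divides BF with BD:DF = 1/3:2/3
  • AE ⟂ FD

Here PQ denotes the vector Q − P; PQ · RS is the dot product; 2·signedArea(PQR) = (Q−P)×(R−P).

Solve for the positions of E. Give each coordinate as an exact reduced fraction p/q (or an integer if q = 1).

E = (10202/709, -8245/709)

1. E_x = 10202/709  [F, D, E are collinear ∩ AE ⟂ FD]
2. E_y = -8245/709  [F, D, E are collinear ∩ AE ⟂ FD]
   → E = (10202/709, -8245/709)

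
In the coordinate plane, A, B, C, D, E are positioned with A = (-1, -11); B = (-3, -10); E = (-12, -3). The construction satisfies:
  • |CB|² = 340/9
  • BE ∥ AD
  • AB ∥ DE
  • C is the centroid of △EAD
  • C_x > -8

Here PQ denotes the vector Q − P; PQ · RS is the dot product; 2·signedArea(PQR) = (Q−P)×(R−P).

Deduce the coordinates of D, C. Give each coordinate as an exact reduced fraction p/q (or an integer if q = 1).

1. D_x = -10  [AB ∥ DE ∩ BE ∥ AD]
2. D_y = -4  [AB ∥ DE ∩ BE ∥ AD]
   → D = (-10, -4)
3. C_x = -23/3  [C is the centroid of △EAD]
4. C_y = -6  [C is the centroid of △EAD]
   → C = (-23/3, -6)

C = (-23/3, -6)
D = (-10, -4)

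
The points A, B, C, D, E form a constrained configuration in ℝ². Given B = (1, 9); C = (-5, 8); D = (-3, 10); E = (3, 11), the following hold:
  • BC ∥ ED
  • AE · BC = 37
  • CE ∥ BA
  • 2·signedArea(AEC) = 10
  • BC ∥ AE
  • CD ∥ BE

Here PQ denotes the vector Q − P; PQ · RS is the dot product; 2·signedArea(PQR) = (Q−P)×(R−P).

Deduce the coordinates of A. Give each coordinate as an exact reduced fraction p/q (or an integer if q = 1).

A = (9, 12)

1. A_x = 9  [BC ∥ AE ∩ CE ∥ BA]
2. A_y = 12  [BC ∥ AE ∩ CE ∥ BA]
   → A = (9, 12)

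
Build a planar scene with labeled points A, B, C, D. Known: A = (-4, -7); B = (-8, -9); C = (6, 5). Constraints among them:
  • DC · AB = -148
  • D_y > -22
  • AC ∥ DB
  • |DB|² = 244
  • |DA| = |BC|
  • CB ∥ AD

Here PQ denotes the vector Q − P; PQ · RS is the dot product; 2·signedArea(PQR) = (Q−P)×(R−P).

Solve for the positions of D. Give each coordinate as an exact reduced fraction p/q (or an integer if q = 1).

D = (-18, -21)

1. D_x = -18  [AC ∥ DB ∩ CB ∥ AD]
2. D_y = -21  [AC ∥ DB ∩ CB ∥ AD]
   → D = (-18, -21)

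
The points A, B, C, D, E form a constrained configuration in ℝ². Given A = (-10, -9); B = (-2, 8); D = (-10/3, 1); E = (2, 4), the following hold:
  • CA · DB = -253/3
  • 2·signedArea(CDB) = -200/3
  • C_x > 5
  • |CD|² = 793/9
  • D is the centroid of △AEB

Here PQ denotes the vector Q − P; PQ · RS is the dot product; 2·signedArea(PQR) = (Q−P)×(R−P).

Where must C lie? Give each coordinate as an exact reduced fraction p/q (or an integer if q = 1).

C = (6, 0)

1. C_x = 6  [CA · DB = -253/3 ∩ 2·signedArea(CDB) = -200/3]
2. C_y = 0  [CA · DB = -253/3 ∩ 2·signedArea(CDB) = -200/3]
   → C = (6, 0)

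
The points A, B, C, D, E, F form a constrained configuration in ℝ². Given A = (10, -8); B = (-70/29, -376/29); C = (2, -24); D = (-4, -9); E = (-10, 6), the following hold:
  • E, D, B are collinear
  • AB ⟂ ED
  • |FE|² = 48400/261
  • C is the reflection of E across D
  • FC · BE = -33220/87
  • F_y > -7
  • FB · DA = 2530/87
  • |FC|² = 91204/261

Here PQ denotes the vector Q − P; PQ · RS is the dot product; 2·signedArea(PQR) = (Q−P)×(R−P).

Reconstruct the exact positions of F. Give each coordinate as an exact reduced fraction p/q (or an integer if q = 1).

1. F_x = -430/87  [FC · BE = -33220/87 ∩ FB · DA = 2530/87]
2. F_y = -578/87  [FC · BE = -33220/87 ∩ FB · DA = 2530/87]
   → F = (-430/87, -578/87)

F = (-430/87, -578/87)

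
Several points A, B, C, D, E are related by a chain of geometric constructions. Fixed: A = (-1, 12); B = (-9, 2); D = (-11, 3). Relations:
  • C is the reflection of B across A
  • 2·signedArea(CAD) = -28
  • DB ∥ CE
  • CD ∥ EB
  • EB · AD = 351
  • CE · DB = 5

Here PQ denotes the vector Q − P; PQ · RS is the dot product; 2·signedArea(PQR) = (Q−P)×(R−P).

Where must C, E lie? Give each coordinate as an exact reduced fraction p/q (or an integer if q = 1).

1. C_x = 7  [C is the reflection of B across A]
2. C_y = 22  [C is the reflection of B across A]
   → C = (7, 22)
3. E_x = 9  [CD ∥ EB ∩ DB ∥ CE]
4. E_y = 21  [CD ∥ EB ∩ DB ∥ CE]
   → E = (9, 21)

C = (7, 22)
E = (9, 21)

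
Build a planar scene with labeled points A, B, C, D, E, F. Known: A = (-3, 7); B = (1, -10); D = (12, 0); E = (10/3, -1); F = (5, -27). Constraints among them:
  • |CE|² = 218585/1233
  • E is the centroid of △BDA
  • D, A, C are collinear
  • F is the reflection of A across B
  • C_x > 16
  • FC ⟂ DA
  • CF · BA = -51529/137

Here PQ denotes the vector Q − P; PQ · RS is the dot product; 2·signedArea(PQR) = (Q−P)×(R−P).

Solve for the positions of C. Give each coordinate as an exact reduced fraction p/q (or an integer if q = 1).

C = (2274/137, -294/137)

1. C_x = 2274/137  [D, A, C are collinear ∩ FC ⟂ DA]
2. C_y = -294/137  [D, A, C are collinear ∩ FC ⟂ DA]
   → C = (2274/137, -294/137)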